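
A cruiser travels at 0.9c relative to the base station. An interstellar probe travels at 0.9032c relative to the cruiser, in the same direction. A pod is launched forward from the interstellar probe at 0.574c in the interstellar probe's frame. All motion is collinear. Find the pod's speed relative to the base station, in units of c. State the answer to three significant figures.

0.999c

Apply u = (u'+v)/(1+u'v) twice. Pod in the cruiser frame: (0.574+0.9032)/(1+0.574·0.9032) = 1.4772/1.5184368 = 0.97284c.
That velocity, transformed to the rest frame of the base station: (0.97284+0.9)/(1+0.97284·0.9) = 1.87284/1.875556 = 0.99855c.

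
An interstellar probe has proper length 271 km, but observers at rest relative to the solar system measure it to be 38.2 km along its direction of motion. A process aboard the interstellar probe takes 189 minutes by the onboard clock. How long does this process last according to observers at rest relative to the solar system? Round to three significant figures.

Length contraction gives γ = L₀/L = 271/38.2 = 7.09424.
Δt = γΔτ = 7.09424 × 189 = 1340 minutes.

1340 minutes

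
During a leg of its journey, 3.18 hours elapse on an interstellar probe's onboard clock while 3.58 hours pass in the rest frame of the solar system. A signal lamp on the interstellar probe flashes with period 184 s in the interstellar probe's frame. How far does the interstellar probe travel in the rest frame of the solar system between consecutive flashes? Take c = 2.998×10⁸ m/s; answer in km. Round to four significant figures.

2.853×10^7 km

From Δt = γΔτ: γ = 3.58/3.18 = 1.12579.
β = √(1 − 1/γ²) = 0.45933. Lab-frame period = γτ = 1.12579×184 s = 207.15 s. Distance = βc × γτ = 0.45933 × 2.998×10⁸ m/s × 207.15 s = 2.8526×10^10 m = 2.853×10^7 km.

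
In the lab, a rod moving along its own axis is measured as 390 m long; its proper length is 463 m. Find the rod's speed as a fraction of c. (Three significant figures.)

0.539c

Length contraction gives γ = L₀/L = 463/390 = 1.1872.
β = √(1 − 1/γ²) = √0.2905 = 0.539.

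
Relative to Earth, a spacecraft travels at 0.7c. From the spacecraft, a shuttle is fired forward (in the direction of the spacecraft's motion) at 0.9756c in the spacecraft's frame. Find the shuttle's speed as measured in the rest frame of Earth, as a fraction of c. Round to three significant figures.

In units of c, u = (u' + v)/(1 + u'v) with u' = 0.9756 and v = 0.7.
Numerator: 0.9756 + 0.7 = 1.6756. Denominator: 1 + (0.9756)(0.7) = 1.68292.
u = 1.6756/1.68292 = 0.99565, so the speed is 0.996c.

0.996c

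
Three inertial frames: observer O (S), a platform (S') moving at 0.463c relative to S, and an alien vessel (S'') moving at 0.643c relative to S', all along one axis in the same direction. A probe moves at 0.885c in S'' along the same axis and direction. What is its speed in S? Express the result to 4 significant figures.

Compose velocities in two stages. Stage 1 (into S'): u₁ = (0.885+0.643)/(1+0.885×0.643) = 0.97383.
Stage 2 (into S): u = (0.97383+0.463)/(1+0.97383×0.463) = 0.99031, so the speed is 0.9903c.

0.9903c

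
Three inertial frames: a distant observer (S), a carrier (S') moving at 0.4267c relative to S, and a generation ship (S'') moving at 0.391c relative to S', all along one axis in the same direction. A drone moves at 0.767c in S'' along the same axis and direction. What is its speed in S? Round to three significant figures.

Apply u = (u'+v)/(1+u'v) twice. Drone in the carrier frame: (0.767+0.391)/(1+0.767·0.391) = 1.158/1.299897 = 0.89084c.
That velocity, transformed to the rest frame of a distant observer: (0.89084+0.4267)/(1+0.89084·0.4267) = 1.31754/1.380121428 = 0.95466c.

0.955c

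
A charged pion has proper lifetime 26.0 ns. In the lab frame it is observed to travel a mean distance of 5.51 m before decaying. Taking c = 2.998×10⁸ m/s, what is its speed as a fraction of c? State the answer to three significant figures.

Lab distance = (lab lifetime)·v = γτ·βc, so βγ = d/(cτ) = 5.510/(2.998×10⁸ × 2.600×10^-8) = 0.70688.
With βγ = 0.70688: γ² = 1 + (βγ)² = 1.499679, and β = (βγ)/γ = 0.70688/1.22461 = 0.577.

0.577c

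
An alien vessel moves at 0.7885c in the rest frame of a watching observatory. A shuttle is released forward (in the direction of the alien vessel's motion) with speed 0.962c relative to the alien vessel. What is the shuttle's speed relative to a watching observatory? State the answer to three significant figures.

In units of c, u = (u' + v)/(1 + u'v) with u' = 0.962 and v = 0.7885.
Numerator: 0.962 + 0.7885 = 1.7505. Denominator: 1 + (0.962)(0.7885) = 1.758537.
u = 1.7505/1.758537 = 0.99543, so the speed is 0.995c.

0.995c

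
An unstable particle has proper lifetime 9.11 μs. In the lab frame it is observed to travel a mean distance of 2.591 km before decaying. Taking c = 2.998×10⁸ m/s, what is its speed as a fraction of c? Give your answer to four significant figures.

0.6882c

Let x = d/(cτ) = 2591 m / (2.998×10⁸ m/s × 9.110×10^-6 s) = 0.94867. Since d = βγcτ, x = βγ = β/√(1−β²).
Solving: β² = x²/(1+x²) = 0.899975/1.899975 = 0.473677, so β = 0.6882.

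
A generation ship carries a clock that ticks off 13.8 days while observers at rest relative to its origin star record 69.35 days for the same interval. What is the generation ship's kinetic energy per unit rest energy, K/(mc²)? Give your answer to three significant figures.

4.03

γ = Δt/Δτ = 69.35/13.8 = 5.02536.
Since K = (γ−1)mc², K/(mc²) = 5.02536 − 1 = 4.03.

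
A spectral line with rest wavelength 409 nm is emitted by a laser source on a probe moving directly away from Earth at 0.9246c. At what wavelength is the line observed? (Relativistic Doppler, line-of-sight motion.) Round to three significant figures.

Relativistic Doppler for wavelength: λ_obs = λ_src · √((1+β)/(1−β)).
With β = 0.9246: factor = √(1.9246/0.0754) = 5.0522.
λ_obs = 409 × 5.0522 = 2070 nm.

2070 nm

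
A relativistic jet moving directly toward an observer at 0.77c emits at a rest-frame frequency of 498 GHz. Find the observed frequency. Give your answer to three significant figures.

1380 GHz

Relativistic Doppler (source moving toward): f_obs = f_src · √((1+β)/(1−β)).
With β = 0.77: factor = √(1.77/0.23) = 2.7741.
f_obs = 498 × 2.7741 = 1380 GHz.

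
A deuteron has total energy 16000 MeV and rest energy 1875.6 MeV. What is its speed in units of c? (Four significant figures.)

Total energy E = γmc² gives γ = 16000/1875.6 = 8.5306.
Hence β = √(1 − 1/γ²) = √(1 − 0.0137417) = √0.9862583 = 0.9931.

0.9931c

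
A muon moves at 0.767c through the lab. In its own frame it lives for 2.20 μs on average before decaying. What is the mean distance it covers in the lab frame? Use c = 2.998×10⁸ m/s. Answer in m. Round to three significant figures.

788 m

With β = 0.767, γ = 1/√(1 − 0.767²) = 1/√0.411711 = 1.5585.
Lab-frame lifetime: Δt = γτ = 1.5585 × 2.20 μs = 3.4287 μs.
Distance: d = vΔt = 0.767 × 2.998×10⁸ m/s × 3.4287×10^-6 s = 788 m.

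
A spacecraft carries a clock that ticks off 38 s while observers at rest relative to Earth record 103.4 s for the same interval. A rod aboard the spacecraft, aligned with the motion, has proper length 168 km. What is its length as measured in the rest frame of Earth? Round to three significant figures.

61.7 km

From Δt = γΔτ: γ = 103.4/38 = 2.72105.
The rod contracts by the same γ: 168 km / 2.72105 = 61.7 km.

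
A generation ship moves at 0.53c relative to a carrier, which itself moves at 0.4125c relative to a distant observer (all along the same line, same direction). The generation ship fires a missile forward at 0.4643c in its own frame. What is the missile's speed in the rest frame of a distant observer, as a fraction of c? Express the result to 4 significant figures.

Compose velocities in two stages. Stage 1 (into S'): u₁ = (0.4643+0.53)/(1+0.4643×0.53) = 0.79794.
Stage 2 (into S): u = (0.79794+0.4125)/(1+0.79794×0.4125) = 0.91069, so the speed is 0.9107c.

0.9107c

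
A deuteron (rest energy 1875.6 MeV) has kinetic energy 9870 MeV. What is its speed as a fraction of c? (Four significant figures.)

K = (γ−1)mc², so γ = 1 + 9870/1875.6 = 6.2623.
Then v/c = √(1 − γ⁻²) = √(1 − 0.0254995) = √0.9745005 = 0.9872.

0.9872c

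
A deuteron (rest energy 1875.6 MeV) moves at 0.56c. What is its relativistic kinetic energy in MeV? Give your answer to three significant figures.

β² = 0.3136, so γ = 1/√0.6864 = 1.20701.
Kinetic energy: K = (γ − 1)mc² = (1.20701 − 1) × 1875.6 MeV = 0.20701 × 1875.6 = 388 MeV.

388 MeV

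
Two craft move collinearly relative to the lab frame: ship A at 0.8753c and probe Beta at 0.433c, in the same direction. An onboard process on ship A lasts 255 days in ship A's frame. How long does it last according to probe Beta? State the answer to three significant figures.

Speed of ship A in probe Beta's frame: u = (v_A − v_B)/(1 − v_A v_B/c²) = (0.8753 − 0.433)/(1 − 0.8753×0.433) = 0.4423/0.6209951 = 0.71224; |u| = 0.71224c.
At |u| = 0.71224c, γ = (1 − 0.507286)^(−1/2) = 1.4246.
The clock on ship A records proper time, so probe Beta measures Δt = γΔτ = 1.4246 × 255 = 363 days.

363 days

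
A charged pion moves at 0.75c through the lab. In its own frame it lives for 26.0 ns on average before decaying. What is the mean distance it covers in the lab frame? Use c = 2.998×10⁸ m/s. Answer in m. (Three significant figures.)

8.84 m

β² = 0.5625, so γ = 1/√0.4375 = 1.5119.
Lab-frame lifetime: Δt = γτ = 1.5119 × 26.0 ns = 39.309 ns.
Distance: d = vΔt = 0.75 × 2.998×10⁸ m/s × 3.9309×10^-8 s = 8.84 m.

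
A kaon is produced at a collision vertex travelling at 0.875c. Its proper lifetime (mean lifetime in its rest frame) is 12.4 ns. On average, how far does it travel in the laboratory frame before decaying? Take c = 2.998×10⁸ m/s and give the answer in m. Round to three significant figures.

Lorentz factor: γ = (1 − 0.765625)^(−1/2) = 2.0656.
Lab-frame lifetime: Δt = γτ = 2.0656 × 12.4 ns = 25.613 ns.
Distance: d = vΔt = 0.875 × 2.998×10⁸ m/s × 2.5613×10^-8 s = 6.72 m.

6.72 m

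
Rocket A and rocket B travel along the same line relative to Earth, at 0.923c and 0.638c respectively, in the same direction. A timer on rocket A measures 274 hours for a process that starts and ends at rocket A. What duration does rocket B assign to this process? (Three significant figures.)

Transform rocket A's velocity into rocket B's frame: (0.923 − 0.638)/(1 − 0.923·0.638) = 0.285/0.411126, so the relative speed is 0.69322c.
At |u| = 0.69322c, γ = (1 − 0.480554)^(−1/2) = 1.3875.
Rocket A's interval is proper; time dilation gives Δt_B = γΔτ = 1.3875 × 274 hours = 380 hours.

380 hours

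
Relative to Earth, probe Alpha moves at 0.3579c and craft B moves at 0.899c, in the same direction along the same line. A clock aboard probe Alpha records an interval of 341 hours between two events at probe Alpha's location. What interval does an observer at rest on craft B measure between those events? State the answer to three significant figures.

566 hours

Speed of probe Alpha in craft B's frame: u = (v_A − v_B)/(1 − v_A v_B/c²) = (0.3579 − 0.899)/(1 − 0.3579×0.899) = −0.5411/0.6782479 = −0.79779; |u| = 0.79779c.
At |u| = 0.79779c, γ = (1 − 0.636469)^(−1/2) = 1.6586.
The clock on probe Alpha records proper time, so craft B measures Δt = γΔτ = 1.6586 × 341 = 566 hours.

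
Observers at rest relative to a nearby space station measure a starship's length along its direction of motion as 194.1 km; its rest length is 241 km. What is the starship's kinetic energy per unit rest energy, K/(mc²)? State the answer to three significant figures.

0.242

Length contraction gives γ = L₀/L = 241/194.1 = 1.24163.
K/(mc²) = γ − 1 = 1.24163 − 1 = 0.242.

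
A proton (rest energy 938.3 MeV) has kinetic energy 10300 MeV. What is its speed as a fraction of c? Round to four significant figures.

0.9965c

γ = 1 + K/(mc²) = 1 + 10300/938.3 = 11.977.
β = √(1 − 1/γ²) = √(1 − 0.00697114) = √0.99302886 = 0.9965.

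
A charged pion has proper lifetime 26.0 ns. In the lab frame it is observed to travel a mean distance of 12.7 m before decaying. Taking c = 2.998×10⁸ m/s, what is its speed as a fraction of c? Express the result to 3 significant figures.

Lab distance = (lab lifetime)·v = γτ·βc, so βγ = d/(cτ) = 12.70/(2.998×10⁸ × 2.600×10^-8) = 1.6293.
With βγ = 1.6293: γ² = 1 + (βγ)² = 3.65462, and β = (βγ)/γ = 1.6293/1.91171 = 0.852.

0.852c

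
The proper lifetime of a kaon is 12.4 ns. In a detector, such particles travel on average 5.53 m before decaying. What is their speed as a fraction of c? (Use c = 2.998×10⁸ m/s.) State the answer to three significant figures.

d = βγcτ ⇒ βγ = d/(cτ) = 5.530 m / (3.71752 m) = 1.4876.
β = (βγ)/√(1+(βγ)²) = 1.4876/√3.21295 = 0.830.

0.830c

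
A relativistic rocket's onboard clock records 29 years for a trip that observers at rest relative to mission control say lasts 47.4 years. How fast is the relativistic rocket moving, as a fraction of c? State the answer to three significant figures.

0.791c

γ = Δt/Δτ = 47.4/29 = 1.6345.
β = √(1 − 1/γ²) = √(1 − 0.374309) = √0.625691 = 0.791.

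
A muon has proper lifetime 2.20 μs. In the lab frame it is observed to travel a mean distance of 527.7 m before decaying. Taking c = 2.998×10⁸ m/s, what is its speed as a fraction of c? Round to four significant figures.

d = βγcτ ⇒ βγ = d/(cτ) = 527.7 m / (659.56 m) = 0.80008.
β = (βγ)/√(1+(βγ)²) = 0.80008/√1.640128 = 0.6247.

0.6247c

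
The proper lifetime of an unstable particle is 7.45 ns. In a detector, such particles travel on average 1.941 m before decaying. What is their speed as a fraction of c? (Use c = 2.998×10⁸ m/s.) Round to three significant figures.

0.656c

Lab distance = (lab lifetime)·v = γτ·βc, so βγ = d/(cτ) = 1.941/(2.998×10⁸ × 7.450×10^-9) = 0.86904.
With βγ = 0.86904: γ² = 1 + (βγ)² = 1.755231, and β = (βγ)/γ = 0.86904/1.32485 = 0.656.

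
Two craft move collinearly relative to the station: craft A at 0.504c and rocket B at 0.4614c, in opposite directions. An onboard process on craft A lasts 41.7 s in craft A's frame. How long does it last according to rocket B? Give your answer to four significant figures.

The velocity of craft A relative to rocket B is (0.504 + 0.4614)c / (1 + 0.504×0.4614) = 0.78326c; relative speed 0.78326c.
At |u| = 0.78326c, γ = (1 − 0.613496)^(−1/2) = 1.6085.
The clock on craft A records proper time, so rocket B measures Δt = γΔτ = 1.6085 × 41.7 = 67.07 s.

67.07 s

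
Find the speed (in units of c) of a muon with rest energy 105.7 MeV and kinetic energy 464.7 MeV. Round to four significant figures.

K = (γ−1)mc², so γ = 1 + 464.7/105.7 = 5.3964.
Then v/c = √(1 − γ⁻²) = √(1 − 0.0343393) = √0.9656607 = 0.9827.

0.9827c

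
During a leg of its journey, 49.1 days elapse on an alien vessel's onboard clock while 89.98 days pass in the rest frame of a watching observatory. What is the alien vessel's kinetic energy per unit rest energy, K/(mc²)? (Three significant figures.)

0.833

The time-dilation ratio gives γ = 89.98/49.1 = 1.83259.
K/(mc²) = γ − 1 = 1.83259 − 1 = 0.833.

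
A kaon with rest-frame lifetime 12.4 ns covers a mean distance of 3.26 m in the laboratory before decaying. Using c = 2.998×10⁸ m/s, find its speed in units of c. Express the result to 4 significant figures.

0.6593c

Lab distance = (lab lifetime)·v = γτ·βc, so βγ = d/(cτ) = 3.260/(2.998×10⁸ × 1.240×10^-8) = 0.87693.
With βγ = 0.87693: γ² = 1 + (βγ)² = 1.769006, and β = (βγ)/γ = 0.87693/1.33004 = 0.6593.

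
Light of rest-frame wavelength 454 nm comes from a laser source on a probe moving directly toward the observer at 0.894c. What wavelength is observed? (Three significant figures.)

107 nm

Relativistic Doppler for wavelength: λ_obs = λ_src · √((1−β)/(1+β)).
With β = 0.894: factor = √(0.106/1.894) = 0.23657.
λ_obs = 454 × 0.23657 = 107 nm.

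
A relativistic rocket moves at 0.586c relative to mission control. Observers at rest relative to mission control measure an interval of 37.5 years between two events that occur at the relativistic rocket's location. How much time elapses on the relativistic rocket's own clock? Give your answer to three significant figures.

30.4 years

With β = 0.586, γ = 1/√(1 − 0.586²) = 1/√0.656604 = 1.2341.
The moving clock records proper time: Δτ = Δt/γ = 37.5/1.2341 = 30.4 years.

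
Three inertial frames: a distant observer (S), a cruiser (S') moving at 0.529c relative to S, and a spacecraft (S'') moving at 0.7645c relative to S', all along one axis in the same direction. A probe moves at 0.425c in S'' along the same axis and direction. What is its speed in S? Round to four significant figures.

0.9674c

Compose velocities in two stages. Stage 1 (into S'): u₁ = (0.425+0.7645)/(1+0.425×0.7645) = 0.8978.
Stage 2 (into S): u = (0.8978+0.529)/(1+0.8978×0.529) = 0.96736, so the speed is 0.9674c.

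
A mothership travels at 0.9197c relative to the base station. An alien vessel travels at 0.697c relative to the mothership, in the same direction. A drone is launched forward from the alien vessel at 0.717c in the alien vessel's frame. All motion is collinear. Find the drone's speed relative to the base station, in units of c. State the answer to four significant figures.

First combine the drone and alien vessel (S''→S'): u₁ = (0.717 + 0.697)/(1 + 0.717×0.697) = 1.414/1.499749 = 0.94282.
Then combine with the mothership (S'→S): u = (0.94282 + 0.9197)/(1 + 0.94282×0.9197) = 1.86252/1.867111554 = 0.99754.

0.9975c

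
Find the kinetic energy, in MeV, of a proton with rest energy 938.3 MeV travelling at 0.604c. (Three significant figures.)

γ = 1/√(1 − β²) = 1/√(1 − 0.364816) = 1/√0.635184 = 1/0.796984 = 1.25473.
Kinetic energy: K = (γ − 1)mc² = (1.25473 − 1) × 938.3 MeV = 0.25473 × 938.3 = 239 MeV.

239 MeV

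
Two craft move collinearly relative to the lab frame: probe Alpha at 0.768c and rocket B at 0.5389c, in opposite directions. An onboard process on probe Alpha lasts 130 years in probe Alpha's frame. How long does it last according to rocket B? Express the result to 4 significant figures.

340.7 years

Speed of probe Alpha in rocket B's frame: u = (v_A + v_B)/(1 + v_A v_B/c²) = (0.768 + 0.5389)/(1 + 0.768×0.5389) = 1.3069/1.4138752 = 0.92434; |u| = 0.92434c.
At |u| = 0.92434c, γ = (1 − 0.854404)^(−1/2) = 2.6207.
Probe Alpha's interval is proper; time dilation gives Δt_B = γΔτ = 2.6207 × 130 years = 340.7 years.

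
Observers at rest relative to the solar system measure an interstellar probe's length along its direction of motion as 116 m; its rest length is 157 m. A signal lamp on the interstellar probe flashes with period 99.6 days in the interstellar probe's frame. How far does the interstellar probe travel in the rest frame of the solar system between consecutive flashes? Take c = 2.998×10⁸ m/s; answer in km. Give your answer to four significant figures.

2.353×10^12 km

Length contraction gives γ = L₀/L = 157/116 = 1.35345.
β = √(1 − 1/γ²) = 0.67387. Lab-frame period = γτ = 1.35345×99.6 days = 134.8 days. Distance = βc × γτ = 0.67387 × 2.998×10⁸ m/s × 11646720 s = 2.3529×10^15 m = 2.353×10^12 km.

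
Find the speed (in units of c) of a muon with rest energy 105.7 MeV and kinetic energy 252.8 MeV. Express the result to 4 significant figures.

γ = 1 + K/(mc²) = 1 + 252.8/105.7 = 3.3917.
β = √(1 − 1/γ²) = √(1 − 0.0869291) = √0.9130709 = 0.9555.

0.9555c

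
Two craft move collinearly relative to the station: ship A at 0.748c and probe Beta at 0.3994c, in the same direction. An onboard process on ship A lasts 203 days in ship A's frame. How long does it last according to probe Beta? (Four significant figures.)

234.0 days

Speed of ship A in probe Beta's frame: u = (v_A − v_B)/(1 − v_A v_B/c²) = (0.748 − 0.3994)/(1 − 0.748×0.3994) = 0.3486/0.7012488 = 0.49711; |u| = 0.49711c.
γ for this relative speed: γ = 1/√(1 − 0.247118) = 1.1525.
The clock on ship A records proper time, so probe Beta measures Δt = γΔτ = 1.1525 × 203 = 234.0 days.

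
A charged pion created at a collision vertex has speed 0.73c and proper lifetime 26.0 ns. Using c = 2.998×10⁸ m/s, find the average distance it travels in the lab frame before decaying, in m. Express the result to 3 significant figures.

8.33 m

With β = 0.73, γ = 1/√(1 − 0.73²) = 1/√0.4671 = 1.4632.
Lab-frame lifetime: Δt = γτ = 1.4632 × 26.0 ns = 38.043 ns.
Distance: d = vΔt = 0.73 × 2.998×10⁸ m/s × 3.8043×10^-8 s = 8.33 m.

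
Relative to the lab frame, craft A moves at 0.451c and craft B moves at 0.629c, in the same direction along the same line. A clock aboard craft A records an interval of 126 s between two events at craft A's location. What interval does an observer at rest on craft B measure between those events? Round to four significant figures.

130.1 s

Speed of craft A in craft B's frame: u = (v_A − v_B)/(1 − v_A v_B/c²) = (0.451 − 0.629)/(1 − 0.451×0.629) = −0.178/0.716321 = −0.24849; |u| = 0.24849c.
At |u| = 0.24849c, γ = (1 − 0.0617473)^(−1/2) = 1.0324.
Craft A's interval is proper; time dilation gives Δt_B = γΔτ = 1.0324 × 126 s = 130.1 s.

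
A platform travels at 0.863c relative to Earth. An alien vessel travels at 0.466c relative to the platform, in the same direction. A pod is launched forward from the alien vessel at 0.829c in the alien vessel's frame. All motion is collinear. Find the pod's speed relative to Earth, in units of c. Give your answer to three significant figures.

First combine the pod and alien vessel (S''→S'): u₁ = (0.829 + 0.466)/(1 + 0.829×0.466) = 1.295/1.386314 = 0.93413.
Then combine with the platform (S'→S): u = (0.93413 + 0.863)/(1 + 0.93413×0.863) = 1.79713/1.80615419 = 0.995.

0.995c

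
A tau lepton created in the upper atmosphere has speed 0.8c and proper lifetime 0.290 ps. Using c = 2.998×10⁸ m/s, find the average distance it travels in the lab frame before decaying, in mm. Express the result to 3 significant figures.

γ = 1/√(1 − β²) = 1/√(1 − 0.64) = 1/√0.36 = 1/0.6 = 1.6667.
Lab-frame lifetime: Δt = γτ = 1.6667 × 0.290 ps = 0.48334 ps.
Distance: d = vΔt = 0.8 × 2.998×10⁸ m/s × 4.8334×10^-13 s = 1.16×10^-4 m = 0.116 mm.

0.116 mm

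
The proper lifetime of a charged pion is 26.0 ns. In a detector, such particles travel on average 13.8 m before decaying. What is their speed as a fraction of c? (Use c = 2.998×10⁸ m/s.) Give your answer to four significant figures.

Let x = d/(cτ) = 13.80 m / (2.998×10⁸ m/s × 2.600×10^-8 s) = 1.7704. Since d = βγcτ, x = βγ = β/√(1−β²).
Solving: β² = x²/(1+x²) = 3.13432/4.13432 = 0.758122, so β = 0.8707.

0.8707c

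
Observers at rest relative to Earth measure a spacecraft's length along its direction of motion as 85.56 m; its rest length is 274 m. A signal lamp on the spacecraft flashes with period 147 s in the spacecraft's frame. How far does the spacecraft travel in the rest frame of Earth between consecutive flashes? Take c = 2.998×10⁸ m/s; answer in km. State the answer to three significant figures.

1.34×10^8 km

Length contraction gives γ = L₀/L = 274/85.56 = 3.20243.
β = √(1 − 1/γ²) = 0.95. Lab-frame period = γτ = 3.20243×147 s = 470.76 s. Distance = βc × γτ = 0.95 × 2.998×10⁸ m/s × 470.76 s = 1.3408×10^11 m = 1.34×10^8 km.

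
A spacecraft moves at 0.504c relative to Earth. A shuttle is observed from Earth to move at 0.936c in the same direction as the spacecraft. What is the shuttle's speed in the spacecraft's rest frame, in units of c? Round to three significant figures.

0.818c

Transform to the spacecraft's frame: u' = (u − v)/(1 − uv/c²).
u' = (0.936 − 0.504)/(1 − 0.936×0.504) = 0.432/0.528256 = 0.81779.
Speed in the spacecraft's frame: 0.818c (in the same direction).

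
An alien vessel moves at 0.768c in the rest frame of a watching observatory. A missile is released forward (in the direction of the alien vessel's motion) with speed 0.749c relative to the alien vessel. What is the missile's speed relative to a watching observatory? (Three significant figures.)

0.963c

In units of c, u = (u' + v)/(1 + u'v) with u' = 0.749 and v = 0.768.
Numerator: 0.749 + 0.768 = 1.517. Denominator: 1 + (0.749)(0.768) = 1.575232.
u = 1.517/1.575232 = 0.96303, so the speed is 0.963c.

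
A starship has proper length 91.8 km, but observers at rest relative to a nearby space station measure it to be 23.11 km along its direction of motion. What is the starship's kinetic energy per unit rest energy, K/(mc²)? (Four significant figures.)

Length contraction gives γ = L₀/L = 91.8/23.11 = 3.97231.
K/(mc²) = γ − 1 = 3.97231 − 1 = 2.972.

2.972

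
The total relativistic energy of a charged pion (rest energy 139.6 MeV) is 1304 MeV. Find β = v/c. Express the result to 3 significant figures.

Total energy E = γmc² gives γ = 1304/139.6 = 9.341.
Hence β = √(1 − 1/γ²) = √(1 − 0.0114608) = √0.9885392 = 0.994.

0.994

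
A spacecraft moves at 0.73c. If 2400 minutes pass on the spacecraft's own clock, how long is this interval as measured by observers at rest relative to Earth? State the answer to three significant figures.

β² = 0.5329, so γ = 1/√0.4671 = 1.4632.
Time dilation: Δt = γ·Δτ = 1.4632 × 2400 = 3510 minutes.

3510 minutes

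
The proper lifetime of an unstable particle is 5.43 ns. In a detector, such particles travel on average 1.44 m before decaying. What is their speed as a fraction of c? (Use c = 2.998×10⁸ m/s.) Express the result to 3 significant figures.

d = βγcτ ⇒ βγ = d/(cτ) = 1.440 m / (1.627914 m) = 0.88457.
β = (βγ)/√(1+(βγ)²) = 0.88457/√1.782464 = 0.663.

0.663c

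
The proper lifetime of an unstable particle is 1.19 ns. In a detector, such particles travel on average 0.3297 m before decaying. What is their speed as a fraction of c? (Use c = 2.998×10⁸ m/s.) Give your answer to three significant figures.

d = βγcτ ⇒ βγ = d/(cτ) = 0.3297 m / (0.356762 m) = 0.92415.
β = (βγ)/√(1+(βγ)²) = 0.92415/√1.854053 = 0.679.

0.679c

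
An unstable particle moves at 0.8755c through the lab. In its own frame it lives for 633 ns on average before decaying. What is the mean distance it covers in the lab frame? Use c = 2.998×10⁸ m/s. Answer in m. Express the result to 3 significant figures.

γ = 1/√(1 − β²) = 1/√(1 − 0.76650025) = 1/√0.23349975 = 1/0.483218 = 2.0695.
Lab-frame lifetime: Δt = γτ = 2.0695 × 633 ns = 1310 ns.
Distance: d = vΔt = 0.8755 × 2.998×10⁸ m/s × 1.3100×10^-6 s = 344 m.

344 m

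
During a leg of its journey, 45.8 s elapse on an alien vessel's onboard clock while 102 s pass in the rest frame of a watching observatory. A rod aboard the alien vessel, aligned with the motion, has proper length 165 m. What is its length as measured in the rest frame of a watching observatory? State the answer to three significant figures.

The time-dilation ratio gives γ = 102/45.8 = 2.22707.
The rod contracts by the same γ: 165 m / 2.22707 = 74.1 m.

74.1 m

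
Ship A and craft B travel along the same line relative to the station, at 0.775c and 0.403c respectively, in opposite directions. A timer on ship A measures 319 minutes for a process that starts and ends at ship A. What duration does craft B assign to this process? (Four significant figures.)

The velocity of ship A relative to craft B is (0.775 + 0.403)c / (1 + 0.775×0.403) = 0.89764c; relative speed 0.89764c.
At |u| = 0.89764c, γ = (1 − 0.805758)^(−1/2) = 2.269.
Ship A's interval is proper; time dilation gives Δt_B = γΔτ = 2.269 × 319 minutes = 723.8 minutes.

723.8 minutes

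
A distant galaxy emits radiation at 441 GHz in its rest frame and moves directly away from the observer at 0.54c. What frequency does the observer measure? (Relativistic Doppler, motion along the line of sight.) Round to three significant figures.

241 GHz

Relativistic Doppler (source moving away): f_obs = f_src · √((1−β)/(1+β)).
With β = 0.54: factor = √(0.46/1.54) = 0.54654.
f_obs = 441 × 0.54654 = 241 GHz.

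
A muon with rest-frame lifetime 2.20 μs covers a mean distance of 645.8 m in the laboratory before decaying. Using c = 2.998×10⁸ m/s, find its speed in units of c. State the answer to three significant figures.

0.700c

Lab distance = (lab lifetime)·v = γτ·βc, so βγ = d/(cτ) = 645.8/(2.998×10⁸ × 2.200×10^-6) = 0.97914.
With βγ = 0.97914: γ² = 1 + (βγ)² = 1.958715, and β = (βγ)/γ = 0.97914/1.39954 = 0.700.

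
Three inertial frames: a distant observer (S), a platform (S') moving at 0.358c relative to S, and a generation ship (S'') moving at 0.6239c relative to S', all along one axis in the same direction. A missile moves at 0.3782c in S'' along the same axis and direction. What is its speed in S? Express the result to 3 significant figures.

0.906c

Compose velocities in two stages. Stage 1 (into S'): u₁ = (0.3782+0.6239)/(1+0.3782×0.6239) = 0.81079.
Stage 2 (into S): u = (0.81079+0.358)/(1+0.81079×0.358) = 0.90585, so the speed is 0.906c.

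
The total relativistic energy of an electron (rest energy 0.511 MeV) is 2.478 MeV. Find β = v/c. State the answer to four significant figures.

0.9785

γ = E/(mc²) = 2.478/0.511 = 4.8493.
β = √(1 − 1/γ²) = √(1 − 0.0425248) = √0.9574752 = 0.9785.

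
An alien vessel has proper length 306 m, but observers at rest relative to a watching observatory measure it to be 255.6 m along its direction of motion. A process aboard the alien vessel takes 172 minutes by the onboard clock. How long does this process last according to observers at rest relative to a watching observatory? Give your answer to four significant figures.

205.9 minutes

Length contraction gives γ = L₀/L = 306/255.6 = 1.19718.
The same γ dilates the second interval: 1.19718 × 172 minutes = 205.9 minutes.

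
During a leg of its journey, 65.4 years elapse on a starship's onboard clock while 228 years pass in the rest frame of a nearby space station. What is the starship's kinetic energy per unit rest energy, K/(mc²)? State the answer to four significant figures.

The time-dilation ratio gives γ = 228/65.4 = 3.48624.
Since K = (γ−1)mc², K/(mc²) = 3.48624 − 1 = 2.486.

2.486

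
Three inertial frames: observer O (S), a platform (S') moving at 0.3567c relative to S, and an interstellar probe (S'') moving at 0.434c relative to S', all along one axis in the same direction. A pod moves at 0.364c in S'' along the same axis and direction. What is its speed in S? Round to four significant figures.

0.8395c

Apply u = (u'+v)/(1+u'v) twice. Pod in the platform frame: (0.364+0.434)/(1+0.364·0.434) = 0.798/1.157976 = 0.68913c.
That velocity, transformed to the rest frame of observer O: (0.68913+0.3567)/(1+0.68913·0.3567) = 1.04583/1.245812671 = 0.83948c.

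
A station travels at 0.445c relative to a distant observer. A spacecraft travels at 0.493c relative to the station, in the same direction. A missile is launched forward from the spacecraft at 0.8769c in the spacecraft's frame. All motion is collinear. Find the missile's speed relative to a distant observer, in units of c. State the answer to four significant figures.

Compose velocities in two stages. Stage 1 (into S'): u₁ = (0.8769+0.493)/(1+0.8769×0.493) = 0.95643.
Stage 2 (into S): u = (0.95643+0.445)/(1+0.95643×0.445) = 0.98304, so the speed is 0.9830c.

0.9830c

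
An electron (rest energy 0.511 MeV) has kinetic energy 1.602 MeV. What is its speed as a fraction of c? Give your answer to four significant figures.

0.9703c

γ = 1 + K/(mc²) = 1 + 1.602/0.511 = 4.135.
β = √(1 − 1/γ²) = √(1 − 0.0584856) = √0.9415144 = 0.9703.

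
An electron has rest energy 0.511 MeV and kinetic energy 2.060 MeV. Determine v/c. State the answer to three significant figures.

0.980

K = (γ−1)mc², so γ = 1 + 2.060/0.511 = 5.0313.
Then v/c = √(1 − γ⁻²) = √(1 − 0.0395039) = √0.9604961 = 0.980.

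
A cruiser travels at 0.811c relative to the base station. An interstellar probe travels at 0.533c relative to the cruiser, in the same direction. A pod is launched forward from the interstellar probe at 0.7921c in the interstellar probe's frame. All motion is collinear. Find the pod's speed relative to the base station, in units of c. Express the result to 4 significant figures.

0.9927c

Apply u = (u'+v)/(1+u'v) twice. Pod in the cruiser frame: (0.7921+0.533)/(1+0.7921·0.533) = 1.3251/1.4221893 = 0.93173c.
That velocity, transformed to the rest frame of the base station: (0.93173+0.811)/(1+0.93173·0.811) = 1.74273/1.75563303 = 0.99265c.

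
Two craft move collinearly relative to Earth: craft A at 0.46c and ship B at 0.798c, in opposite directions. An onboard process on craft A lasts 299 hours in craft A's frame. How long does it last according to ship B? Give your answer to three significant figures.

764 hours

Transform craft A's velocity into ship B's frame: (0.46 + 0.798)/(1 + 0.46·0.798) = 1.258/1.36708, so the relative speed is 0.92021c.
At |u| = 0.92021c, γ = (1 − 0.846786)^(−1/2) = 2.5548.
Craft A's interval is proper; time dilation gives Δt_B = γΔτ = 2.5548 × 299 hours = 764 hours.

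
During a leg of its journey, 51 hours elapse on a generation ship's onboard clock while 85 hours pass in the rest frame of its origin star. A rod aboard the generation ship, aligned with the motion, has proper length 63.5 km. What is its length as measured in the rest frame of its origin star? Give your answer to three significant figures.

γ = Δt/Δτ = 85/51 = 1.66667.
L = L₀/γ = 63.5/1.66667 = 38.1 km.

38.1 km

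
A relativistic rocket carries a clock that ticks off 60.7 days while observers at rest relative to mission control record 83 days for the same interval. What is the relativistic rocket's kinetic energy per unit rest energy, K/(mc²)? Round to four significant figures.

The time-dilation ratio gives γ = 83/60.7 = 1.36738.
K/(mc²) = γ − 1 = 1.36738 − 1 = 0.3674.

0.3674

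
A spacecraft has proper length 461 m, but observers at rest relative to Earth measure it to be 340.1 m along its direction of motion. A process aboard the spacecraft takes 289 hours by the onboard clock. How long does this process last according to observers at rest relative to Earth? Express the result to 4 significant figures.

391.7 hours

From L = L₀/γ: γ = 461/340.1 = 1.35548.
Δt = γΔτ = 1.35548 × 289 = 391.7 hours.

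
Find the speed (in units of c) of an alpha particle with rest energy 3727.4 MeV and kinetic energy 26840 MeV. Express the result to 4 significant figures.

γ = 1 + K/(mc²) = 1 + 26840/3727.4 = 8.2007.
β = √(1 − 1/γ²) = √(1 − 0.0148696) = √0.9851304 = 0.9925.

0.9925c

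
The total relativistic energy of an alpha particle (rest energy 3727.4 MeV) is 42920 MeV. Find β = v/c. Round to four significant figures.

0.9962

γ = E/(mc²) = 42920/3727.4 = 11.515.
β = √(1 − 1/γ²) = √(1 − 0.00754175) = √0.99245825 = 0.9962.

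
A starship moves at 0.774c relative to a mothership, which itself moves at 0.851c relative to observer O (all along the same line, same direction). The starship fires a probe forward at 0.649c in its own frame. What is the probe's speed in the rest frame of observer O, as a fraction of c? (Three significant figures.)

0.996c

Apply u = (u'+v)/(1+u'v) twice. Probe in the mothership frame: (0.649+0.774)/(1+0.649·0.774) = 1.423/1.502326 = 0.9472c.
That velocity, transformed to the rest frame of observer O: (0.9472+0.851)/(1+0.9472·0.851) = 1.7982/1.8060672 = 0.99564c.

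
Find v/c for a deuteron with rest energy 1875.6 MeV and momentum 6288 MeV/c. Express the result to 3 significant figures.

βγ = pc/(mc²) = 6288/1875.6 = 3.3525.
Since γ² = 1 + (βγ)² = 12.2393, γ = √12.2393 = 3.49847, and β = (βγ)/γ = 3.3525/3.49847 = 0.958.

0.958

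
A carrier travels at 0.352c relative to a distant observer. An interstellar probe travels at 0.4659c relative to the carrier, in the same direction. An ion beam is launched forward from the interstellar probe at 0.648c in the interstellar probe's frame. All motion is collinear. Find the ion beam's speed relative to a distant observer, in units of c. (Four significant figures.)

Apply u = (u'+v)/(1+u'v) twice. Ion beam in the carrier frame: (0.648+0.4659)/(1+0.648·0.4659) = 1.1139/1.3019032 = 0.85559c.
That velocity, transformed to the rest frame of a distant observer: (0.85559+0.352)/(1+0.85559·0.352) = 1.20759/1.30116768 = 0.92808c.

0.9281c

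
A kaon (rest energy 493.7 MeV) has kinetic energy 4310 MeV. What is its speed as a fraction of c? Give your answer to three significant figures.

0.995c

γ = 1 + K/(mc²) = 1 + 4310/493.7 = 9.73.
β = √(1 − 1/γ²) = √(1 − 0.0105627) = √0.9894373 = 0.995.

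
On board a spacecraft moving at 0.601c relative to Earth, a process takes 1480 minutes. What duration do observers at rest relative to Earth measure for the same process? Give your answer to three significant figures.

Lorentz factor: γ = (1 − 0.361201)^(−1/2) = 1.2512.
The onboard clock measures proper time, so the interval in the rest frame of Earth is dilated: Δt = γ·Δτ = 1.2512 × 1480 minutes = 1850 minutes.

1850 minutes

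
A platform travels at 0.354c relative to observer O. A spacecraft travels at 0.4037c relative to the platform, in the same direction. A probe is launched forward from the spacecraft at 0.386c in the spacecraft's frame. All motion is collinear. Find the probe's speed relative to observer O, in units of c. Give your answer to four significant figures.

0.8352c

Apply u = (u'+v)/(1+u'v) twice. Probe in the platform frame: (0.386+0.4037)/(1+0.386·0.4037) = 0.7897/1.1558282 = 0.68323c.
That velocity, transformed to the rest frame of observer O: (0.68323+0.354)/(1+0.68323·0.354) = 1.03723/1.24186342 = 0.83522c.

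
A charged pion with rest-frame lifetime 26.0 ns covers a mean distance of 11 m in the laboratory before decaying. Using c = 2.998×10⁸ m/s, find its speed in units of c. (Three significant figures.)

0.816c

Let x = d/(cτ) = 11.00 m / (2.998×10⁸ m/s × 2.600×10^-8 s) = 1.4112. Since d = βγcτ, x = βγ = β/√(1−β²).
Solving: β² = x²/(1+x²) = 1.99149/2.99149 = 0.665718, so β = 0.816.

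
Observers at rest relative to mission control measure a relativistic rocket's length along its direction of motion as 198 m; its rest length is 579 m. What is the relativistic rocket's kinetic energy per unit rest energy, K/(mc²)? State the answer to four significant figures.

Length contraction gives γ = L₀/L = 579/198 = 2.92424.
K/(mc²) = γ − 1 = 2.92424 − 1 = 1.924.

1.924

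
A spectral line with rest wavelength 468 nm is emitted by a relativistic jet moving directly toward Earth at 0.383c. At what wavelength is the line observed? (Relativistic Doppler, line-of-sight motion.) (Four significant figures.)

312.6 nm

Relativistic Doppler for wavelength: λ_obs = λ_src · √((1−β)/(1+β)).
With β = 0.383: factor = √(0.617/1.383) = 0.66793.
λ_obs = 468 × 0.66793 = 312.6 nm.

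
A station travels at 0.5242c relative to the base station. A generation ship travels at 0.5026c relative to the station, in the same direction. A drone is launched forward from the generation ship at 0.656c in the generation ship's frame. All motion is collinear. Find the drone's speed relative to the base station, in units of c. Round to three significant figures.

0.958c

Compose velocities in two stages. Stage 1 (into S'): u₁ = (0.656+0.5026)/(1+0.656×0.5026) = 0.87132.
Stage 2 (into S): u = (0.87132+0.5242)/(1+0.87132×0.5242) = 0.95797, so the speed is 0.958c.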